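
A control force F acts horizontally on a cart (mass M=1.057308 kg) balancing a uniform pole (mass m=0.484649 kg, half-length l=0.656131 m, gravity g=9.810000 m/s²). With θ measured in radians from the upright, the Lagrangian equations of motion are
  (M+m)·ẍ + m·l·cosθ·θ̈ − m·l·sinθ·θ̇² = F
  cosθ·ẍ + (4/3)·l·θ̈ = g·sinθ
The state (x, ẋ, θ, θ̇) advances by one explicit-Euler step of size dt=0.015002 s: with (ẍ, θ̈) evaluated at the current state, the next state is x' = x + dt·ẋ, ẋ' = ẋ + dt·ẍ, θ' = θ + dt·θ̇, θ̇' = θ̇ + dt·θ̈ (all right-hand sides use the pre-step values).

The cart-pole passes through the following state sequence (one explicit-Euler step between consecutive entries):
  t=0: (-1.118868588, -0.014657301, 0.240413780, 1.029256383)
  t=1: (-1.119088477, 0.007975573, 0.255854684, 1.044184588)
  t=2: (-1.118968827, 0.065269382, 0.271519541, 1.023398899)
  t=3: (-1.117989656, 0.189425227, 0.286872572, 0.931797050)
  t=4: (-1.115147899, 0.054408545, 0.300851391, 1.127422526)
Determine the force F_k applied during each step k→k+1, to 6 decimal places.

F_0 = 2.553402 N
F_1 = 5.374864 N
F_2 = 10.801316 N
F_3 = -9.978439 N

step 0→1:
  ẍ = (ẋ'−ẋ)/dt = (0.007975573−-0.014657301)/0.015002 = 1.508657
  θ̈ = (θ̇'−θ̇)/dt = (1.044184588−1.029256383)/0.015002 = 0.995081
  sinθ=0.238105, cosθ=0.971240
  F = (M+m)·ẍ + m·l·cosθ·θ̈ − m·l·sinθ·θ̇² = 2.326284 + 0.307328 − 0.080211 = 2.553402
step 1→2:
  ẍ = (ẋ'−ẋ)/dt = (0.065269382−0.007975573)/0.015002 = 3.819078
  θ̈ = (θ̇'−θ̇)/dt = (1.023398899−1.044184588)/0.015002 = -1.385528
  sinθ=0.253072, cosθ=0.967447
  F = (M+m)·ẍ + m·l·cosθ·θ̈ − m·l·sinθ·θ̇² = 5.888854 + -0.426246 − 0.087744 = 5.374864
step 2→3:
  ẍ = (ẋ'−ẋ)/dt = (0.189425227−0.065269382)/0.015002 = 8.275953
  θ̈ = (θ̇'−θ̇)/dt = (0.931797050−1.023398899)/0.015002 = -6.105976
  sinθ=0.268196, cosθ=0.963364
  F = (M+m)·ẍ + m·l·cosθ·θ̈ − m·l·sinθ·θ̇² = 12.761163 + -1.870525 − 0.089322 = 10.801316
step 3→4:
  ẍ = (ẋ'−ẋ)/dt = (0.054408545−0.189425227)/0.015002 = -8.999912
  θ̈ = (θ̇'−θ̇)/dt = (1.127422526−0.931797050)/0.015002 = 13.039960
  sinθ=0.282954, cosθ=0.959133
  F = (M+m)·ẍ + m·l·cosθ·θ̈ − m·l·sinθ·θ̇² = -13.877478 + 3.977161 − 0.078123 = -9.978439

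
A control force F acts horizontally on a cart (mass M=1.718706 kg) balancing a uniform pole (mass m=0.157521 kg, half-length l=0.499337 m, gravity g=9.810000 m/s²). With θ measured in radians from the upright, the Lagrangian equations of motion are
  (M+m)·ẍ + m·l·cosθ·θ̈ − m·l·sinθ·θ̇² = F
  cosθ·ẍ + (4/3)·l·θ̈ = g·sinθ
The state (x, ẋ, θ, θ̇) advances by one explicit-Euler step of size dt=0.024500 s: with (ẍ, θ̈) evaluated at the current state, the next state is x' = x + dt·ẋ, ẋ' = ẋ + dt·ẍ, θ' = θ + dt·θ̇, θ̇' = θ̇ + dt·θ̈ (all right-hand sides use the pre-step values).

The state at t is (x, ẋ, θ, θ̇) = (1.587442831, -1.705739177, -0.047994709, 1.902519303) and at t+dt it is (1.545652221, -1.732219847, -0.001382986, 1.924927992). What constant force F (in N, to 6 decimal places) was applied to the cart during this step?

ẍ = (ẋ'−ẋ)/dt = (-1.732219847−-1.705739177)/0.024500 = -1.080844
θ̈ = (θ̇'−θ̇)/dt = (1.924927992−1.902519303)/0.024500 = 0.914640
sinθ=-0.047976, cosθ=0.998848
F = (M+m)·ẍ + m·l·cosθ·θ̈ − m·l·sinθ·θ̇² = -2.027908 + 0.071859 − -0.013659 = -1.942390

F = -1.942390 N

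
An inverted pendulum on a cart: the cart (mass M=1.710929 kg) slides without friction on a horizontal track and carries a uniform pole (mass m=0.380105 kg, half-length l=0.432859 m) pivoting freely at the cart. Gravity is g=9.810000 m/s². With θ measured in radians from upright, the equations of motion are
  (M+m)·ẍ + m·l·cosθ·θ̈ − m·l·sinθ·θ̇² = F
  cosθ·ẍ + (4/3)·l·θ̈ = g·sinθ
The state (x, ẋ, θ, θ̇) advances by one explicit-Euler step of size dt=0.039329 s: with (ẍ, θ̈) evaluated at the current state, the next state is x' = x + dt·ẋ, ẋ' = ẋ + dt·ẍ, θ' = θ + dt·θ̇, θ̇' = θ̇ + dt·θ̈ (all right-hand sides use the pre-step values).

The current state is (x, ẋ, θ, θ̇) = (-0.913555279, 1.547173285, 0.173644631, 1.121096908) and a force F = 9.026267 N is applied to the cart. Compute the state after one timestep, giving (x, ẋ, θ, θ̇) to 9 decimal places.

sinθ=0.172773310, cosθ=0.984961615
temp = (F + m·l·θ̇²·sinθ)/(M+m) = (9.026267 + 0.035728353)/2.091034 = 4.333738884
θ̈ = (g·sinθ − cosθ·temp)/(l·(4/3 − m·cos²θ/(M+m))) = -5.138998890
ẍ = temp − m·l·θ̈·cosθ/(M+m) = 4.732017298
Euler: x'=-0.913555279+0.039329·1.547173285=-0.852706501, ẋ'=1.547173285+0.039329·4.732017298=1.733278793
       θ'=0.173644631+0.039329·1.121096908=0.217736251, θ̇'=1.121096908+0.039329·-5.138998890=0.918985221

(-0.852706501, 1.733278793, 0.217736251, 0.918985221)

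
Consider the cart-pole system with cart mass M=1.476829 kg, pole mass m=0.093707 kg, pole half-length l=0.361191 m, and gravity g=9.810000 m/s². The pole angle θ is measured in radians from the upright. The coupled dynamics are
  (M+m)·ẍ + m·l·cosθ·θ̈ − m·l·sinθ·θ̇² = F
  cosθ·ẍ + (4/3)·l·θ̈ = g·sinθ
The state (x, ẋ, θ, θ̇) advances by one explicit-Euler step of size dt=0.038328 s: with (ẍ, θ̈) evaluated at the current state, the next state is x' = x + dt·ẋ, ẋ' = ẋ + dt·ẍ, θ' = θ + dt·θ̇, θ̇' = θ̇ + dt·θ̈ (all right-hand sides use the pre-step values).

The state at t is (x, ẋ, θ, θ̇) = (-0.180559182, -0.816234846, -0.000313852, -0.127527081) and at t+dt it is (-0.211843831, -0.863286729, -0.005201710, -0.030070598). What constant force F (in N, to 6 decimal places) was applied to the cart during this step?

F = -1.841947 N

ẍ = (ẋ'−ẋ)/dt = (-0.863286729−-0.816234846)/0.038328 = -1.227611
θ̈ = (θ̇'−θ̇)/dt = (-0.030070598−-0.127527081)/0.038328 = 2.542697
sinθ=-0.000314, cosθ=1.000000
F = (M+m)·ẍ + m·l·cosθ·θ̈ − m·l·sinθ·θ̇² = -1.928008 + 0.086060 − -0.000000 = -1.841947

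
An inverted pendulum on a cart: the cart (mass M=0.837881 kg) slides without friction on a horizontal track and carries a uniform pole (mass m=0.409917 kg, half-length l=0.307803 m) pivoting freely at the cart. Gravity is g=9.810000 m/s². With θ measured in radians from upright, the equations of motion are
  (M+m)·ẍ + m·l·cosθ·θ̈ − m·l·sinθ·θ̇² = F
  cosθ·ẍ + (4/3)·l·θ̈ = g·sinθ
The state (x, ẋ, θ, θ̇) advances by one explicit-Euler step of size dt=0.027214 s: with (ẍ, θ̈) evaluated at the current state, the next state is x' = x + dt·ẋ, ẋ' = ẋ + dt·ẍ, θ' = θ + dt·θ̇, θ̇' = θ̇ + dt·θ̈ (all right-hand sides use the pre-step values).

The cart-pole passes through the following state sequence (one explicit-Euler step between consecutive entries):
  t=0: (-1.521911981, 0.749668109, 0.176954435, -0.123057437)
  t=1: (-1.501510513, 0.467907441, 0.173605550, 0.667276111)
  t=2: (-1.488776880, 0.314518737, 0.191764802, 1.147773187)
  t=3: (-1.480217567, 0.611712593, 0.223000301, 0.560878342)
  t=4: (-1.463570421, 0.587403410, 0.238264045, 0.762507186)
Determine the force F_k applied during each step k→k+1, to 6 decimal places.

F_0 = -9.312392 N
F_1 = -4.848513 N
F_2 = 10.923880 N
F_3 = -0.211712 N

step 0→1:
  ẍ = (ẋ'−ẋ)/dt = (0.467907441−0.749668109)/0.027214 = -10.353519
  θ̈ = (θ̇'−θ̇)/dt = (0.667276111−-0.123057437)/0.027214 = 29.041433
  sinθ=0.176032, cosθ=0.984384
  F = (M+m)·ẍ + m·l·cosθ·θ̈ − m·l·sinθ·θ̇² = -12.919100 + 3.607045 − 0.000336 = -9.312392
step 1→2:
  ẍ = (ẋ'−ẋ)/dt = (0.314518737−0.467907441)/0.027214 = -5.636390
  θ̈ = (θ̇'−θ̇)/dt = (1.147773187−0.667276111)/0.027214 = 17.656246
  sinθ=0.172735, cosθ=0.984968
  F = (M+m)·ẍ + m·l·cosθ·θ̈ − m·l·sinθ·θ̇² = -7.033076 + 2.194267 − 0.009704 = -4.848513
step 2→3:
  ẍ = (ẋ'−ẋ)/dt = (0.611712593−0.314518737)/0.027214 = 10.920624
  θ̈ = (θ̇'−θ̇)/dt = (0.560878342−1.147773187)/0.027214 = -21.565916
  sinθ=0.190592, cosθ=0.981669
  F = (M+m)·ẍ + m·l·cosθ·θ̈ − m·l·sinθ·θ̇² = 13.626733 + -2.671173 − 0.031680 = 10.923880
step 3→4:
  ẍ = (ẋ'−ẋ)/dt = (0.587403410−0.611712593)/0.027214 = -0.893260
  θ̈ = (θ̇'−θ̇)/dt = (0.762507186−0.560878342)/0.027214 = 7.409012
  sinθ=0.221157, cosθ=0.975238
  F = (M+m)·ẍ + m·l·cosθ·θ̈ − m·l·sinθ·θ̇² = -1.114608 + 0.911675 − 0.008778 = -0.211712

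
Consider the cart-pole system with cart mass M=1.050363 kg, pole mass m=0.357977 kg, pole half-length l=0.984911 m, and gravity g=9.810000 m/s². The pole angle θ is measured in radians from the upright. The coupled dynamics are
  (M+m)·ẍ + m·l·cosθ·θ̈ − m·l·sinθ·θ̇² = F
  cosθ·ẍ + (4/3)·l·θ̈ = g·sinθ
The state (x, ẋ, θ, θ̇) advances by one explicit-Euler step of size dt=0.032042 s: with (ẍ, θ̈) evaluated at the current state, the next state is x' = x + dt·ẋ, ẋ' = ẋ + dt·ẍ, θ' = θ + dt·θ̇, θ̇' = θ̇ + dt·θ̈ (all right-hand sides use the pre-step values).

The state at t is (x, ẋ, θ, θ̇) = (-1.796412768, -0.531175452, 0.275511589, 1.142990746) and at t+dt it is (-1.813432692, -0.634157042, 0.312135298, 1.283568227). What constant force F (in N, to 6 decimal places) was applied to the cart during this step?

F = -3.163136 N

ẍ = (ẋ'−ẋ)/dt = (-0.634157042−-0.531175452)/0.032042 = -3.213956
θ̈ = (θ̇'−θ̇)/dt = (1.283568227−1.142990746)/0.032042 = 4.387288
sinθ=0.272039, cosθ=0.962286
F = (M+m)·ẍ + m·l·cosθ·θ̈ − m·l·sinθ·θ̇² = -4.526343 + 1.488513 − 0.125305 = -3.163136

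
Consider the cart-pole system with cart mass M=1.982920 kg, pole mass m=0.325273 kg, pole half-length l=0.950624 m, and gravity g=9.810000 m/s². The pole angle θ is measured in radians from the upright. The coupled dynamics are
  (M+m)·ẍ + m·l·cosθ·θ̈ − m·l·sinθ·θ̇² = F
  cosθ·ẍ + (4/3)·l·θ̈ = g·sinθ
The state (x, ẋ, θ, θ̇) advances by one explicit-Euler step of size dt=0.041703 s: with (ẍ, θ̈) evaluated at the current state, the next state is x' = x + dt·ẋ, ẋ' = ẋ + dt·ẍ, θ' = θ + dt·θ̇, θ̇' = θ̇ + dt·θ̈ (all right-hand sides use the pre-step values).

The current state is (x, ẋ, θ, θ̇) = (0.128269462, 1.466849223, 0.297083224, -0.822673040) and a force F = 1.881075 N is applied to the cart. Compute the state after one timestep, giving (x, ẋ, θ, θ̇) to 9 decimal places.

sinθ=0.292732451, cosθ=0.956194390
temp = (F + m·l·θ̇²·sinθ)/(M+m) = (1.881075 + 0.061260733)/2.308193 = 0.841496241
θ̈ = (g·sinθ − cosθ·temp)/(l·(4/3 − m·cos²θ/(M+m))) = 1.805278346
ẍ = temp − m·l·θ̈·cosθ/(M+m) = 0.610249812
Euler: x'=0.128269462+0.041703·1.466849223=0.189441475, ẋ'=1.466849223+0.041703·0.610249812=1.492298471
       θ'=0.297083224+0.041703·-0.822673040=0.262775290, θ̇'=-0.822673040+0.041703·1.805278346=-0.747387517

(0.189441475, 1.492298471, 0.262775290, -0.747387517)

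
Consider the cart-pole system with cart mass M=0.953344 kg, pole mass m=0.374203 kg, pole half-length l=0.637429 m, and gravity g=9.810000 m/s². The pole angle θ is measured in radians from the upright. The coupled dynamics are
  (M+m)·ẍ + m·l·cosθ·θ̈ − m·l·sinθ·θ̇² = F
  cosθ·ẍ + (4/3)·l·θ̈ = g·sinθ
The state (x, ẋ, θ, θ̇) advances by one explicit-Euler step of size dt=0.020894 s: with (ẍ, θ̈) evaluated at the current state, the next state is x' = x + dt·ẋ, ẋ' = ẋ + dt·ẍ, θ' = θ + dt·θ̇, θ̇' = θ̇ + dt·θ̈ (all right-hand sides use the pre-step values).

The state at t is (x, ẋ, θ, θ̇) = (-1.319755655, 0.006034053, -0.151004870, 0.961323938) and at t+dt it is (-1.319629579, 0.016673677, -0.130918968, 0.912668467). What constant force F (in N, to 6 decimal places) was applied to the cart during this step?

F = 0.160038 N

ẍ = (ẋ'−ẋ)/dt = (0.016673677−0.006034053)/0.020894 = 0.509219
θ̈ = (θ̇'−θ̇)/dt = (0.912668467−0.961323938)/0.020894 = -2.328681
sinθ=-0.150432, cosθ=0.988620
F = (M+m)·ẍ + m·l·cosθ·θ̈ − m·l·sinθ·θ̇² = 0.676012 + -0.549135 − -0.033160 = 0.160038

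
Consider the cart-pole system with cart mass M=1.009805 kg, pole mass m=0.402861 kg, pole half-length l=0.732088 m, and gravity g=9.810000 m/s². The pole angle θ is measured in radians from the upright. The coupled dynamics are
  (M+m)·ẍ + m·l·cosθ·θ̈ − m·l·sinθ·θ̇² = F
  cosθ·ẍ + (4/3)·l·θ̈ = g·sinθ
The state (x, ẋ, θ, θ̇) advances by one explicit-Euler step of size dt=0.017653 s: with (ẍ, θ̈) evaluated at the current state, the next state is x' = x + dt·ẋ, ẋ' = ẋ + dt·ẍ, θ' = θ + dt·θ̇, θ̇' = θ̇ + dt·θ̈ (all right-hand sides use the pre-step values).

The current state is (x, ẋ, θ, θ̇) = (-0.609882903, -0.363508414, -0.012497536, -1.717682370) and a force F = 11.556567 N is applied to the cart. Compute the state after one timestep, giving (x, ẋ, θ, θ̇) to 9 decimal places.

sinθ=-0.012497211, cosθ=0.999921907
temp = (F + m·l·θ̇²·sinθ)/(M+m) = (11.556567 + -0.010874701)/1.412666 = 8.172980945
θ̈ = (g·sinθ − cosθ·temp)/(l·(4/3 − m·cos²θ/(M+m))) = -10.809504777
ẍ = temp − m·l·θ̈·cosθ/(M+m) = 10.429561819
Euler: x'=-0.609882903+0.017653·-0.363508414=-0.616299917, ẋ'=-0.363508414+0.017653·10.429561819=-0.179395359
       θ'=-0.012497536+0.017653·-1.717682370=-0.042819783, θ̇'=-1.717682370+0.017653·-10.809504777=-1.908502558

(-0.616299917, -0.179395359, -0.042819783, -1.908502558)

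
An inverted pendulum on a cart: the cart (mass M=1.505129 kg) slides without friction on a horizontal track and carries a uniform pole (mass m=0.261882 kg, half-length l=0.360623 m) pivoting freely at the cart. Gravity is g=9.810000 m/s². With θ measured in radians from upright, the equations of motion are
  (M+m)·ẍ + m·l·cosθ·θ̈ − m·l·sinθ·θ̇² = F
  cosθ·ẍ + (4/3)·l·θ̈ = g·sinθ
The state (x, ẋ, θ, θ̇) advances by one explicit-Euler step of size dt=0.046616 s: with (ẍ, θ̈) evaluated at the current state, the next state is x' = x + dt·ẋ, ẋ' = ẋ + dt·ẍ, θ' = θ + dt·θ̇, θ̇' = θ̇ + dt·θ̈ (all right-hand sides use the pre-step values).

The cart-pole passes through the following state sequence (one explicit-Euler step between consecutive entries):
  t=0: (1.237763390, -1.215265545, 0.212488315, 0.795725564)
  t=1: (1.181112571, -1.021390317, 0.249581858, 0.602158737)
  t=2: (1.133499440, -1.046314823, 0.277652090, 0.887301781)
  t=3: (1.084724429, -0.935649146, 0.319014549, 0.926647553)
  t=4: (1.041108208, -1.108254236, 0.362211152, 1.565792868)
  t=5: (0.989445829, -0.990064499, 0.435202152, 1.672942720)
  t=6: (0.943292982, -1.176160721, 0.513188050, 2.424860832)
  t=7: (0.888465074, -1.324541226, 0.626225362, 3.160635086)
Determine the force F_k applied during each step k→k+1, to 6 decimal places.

step 0→1:
  ẍ = (ẋ'−ẋ)/dt = (-1.021390317−-1.215265545)/0.046616 = 4.158985
  θ̈ = (θ̇'−θ̇)/dt = (0.602158737−0.795725564)/0.046616 = -4.152369
  sinθ=0.210893, cosθ=0.977509
  F = (M+m)·ẍ + m·l·cosθ·θ̈ − m·l·sinθ·θ̇² = 7.348972 + -0.383333 − 0.012611 = 6.953028
step 1→2:
  ẍ = (ẋ'−ẋ)/dt = (-1.046314823−-1.021390317)/0.046616 = -0.534677
  θ̈ = (θ̇'−θ̇)/dt = (0.887301781−0.602158737)/0.046616 = 6.116849
  sinθ=0.246999, cosθ=0.969016
  F = (M+m)·ẍ + m·l·cosθ·θ̈ − m·l·sinθ·θ̇² = -0.944780 + 0.559780 − 0.008458 = -0.393458
step 2→3:
  ẍ = (ẋ'−ẋ)/dt = (-0.935649146−-1.046314823)/0.046616 = 2.373985
  θ̈ = (θ̇'−θ̇)/dt = (0.926647553−0.887301781)/0.046616 = 0.844040
  sinθ=0.274098, cosθ=0.961702
  F = (M+m)·ẍ + m·l·cosθ·θ̈ − m·l·sinθ·θ̇² = 4.194857 + 0.076659 − 0.020380 = 4.251136
step 3→4:
  ẍ = (ẋ'−ẋ)/dt = (-1.108254236−-0.935649146)/0.046616 = -3.702701
  θ̈ = (θ̇'−θ̇)/dt = (1.565792868−0.926647553)/0.046616 = 13.710857
  sinθ=0.313631, cosθ=0.949545
  F = (M+m)·ẍ + m·l·cosθ·θ̈ − m·l·sinθ·θ̇² = -6.542713 + 1.229530 − 0.025434 = -5.338616
step 4→5:
  ẍ = (ẋ'−ẋ)/dt = (-0.990064499−-1.108254236)/0.046616 = 2.535390
  θ̈ = (θ̇'−θ̇)/dt = (1.672942720−1.565792868)/0.046616 = 2.298564
  sinθ=0.354343, cosθ=0.935116
  F = (M+m)·ẍ + m·l·cosθ·θ̈ − m·l·sinθ·θ̇² = 4.480062 + 0.202993 − 0.082045 = 4.601010
step 5→6:
  ẍ = (ẋ'−ẋ)/dt = (-1.176160721−-0.990064499)/0.046616 = -3.992110
  θ̈ = (θ̇'−θ̇)/dt = (2.424860832−1.672942720)/0.046616 = 16.130044
  sinθ=0.421594, cosθ=0.906785
  F = (M+m)·ẍ + m·l·cosθ·θ̈ − m·l·sinθ·θ̇² = -7.054103 + 1.381335 − 0.111433 = -5.784202
step 6→7:
  ẍ = (ẋ'−ẋ)/dt = (-1.324541226−-1.176160721)/0.046616 = -3.183038
  θ̈ = (θ̇'−θ̇)/dt = (3.160635086−2.424860832)/0.046616 = 15.783728
  sinθ=0.490957, cosθ=0.871184
  F = (M+m)·ẍ + m·l·cosθ·θ̈ − m·l·sinθ·θ̇² = -5.624463 + 1.298609 − 0.272632 = -4.598486

F_0 = 6.953028 N
F_1 = -0.393458 N
F_2 = 4.251136 N
F_3 = -5.338616 N
F_4 = 4.601010 N
F_5 = -5.784202 N
F_6 = -4.598486 N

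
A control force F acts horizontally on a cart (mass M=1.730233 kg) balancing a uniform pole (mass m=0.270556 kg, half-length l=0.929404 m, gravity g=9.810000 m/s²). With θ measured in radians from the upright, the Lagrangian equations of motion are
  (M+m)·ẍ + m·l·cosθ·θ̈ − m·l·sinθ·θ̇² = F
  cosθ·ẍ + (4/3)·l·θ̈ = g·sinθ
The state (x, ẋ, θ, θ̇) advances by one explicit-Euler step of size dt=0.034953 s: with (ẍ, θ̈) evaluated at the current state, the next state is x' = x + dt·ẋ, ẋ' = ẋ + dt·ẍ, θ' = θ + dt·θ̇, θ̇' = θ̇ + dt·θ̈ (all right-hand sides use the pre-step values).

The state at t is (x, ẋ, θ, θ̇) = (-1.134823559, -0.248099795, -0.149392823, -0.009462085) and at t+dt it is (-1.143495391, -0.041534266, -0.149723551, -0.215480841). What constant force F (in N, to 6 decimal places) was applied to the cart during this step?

F = 10.358669 N

ẍ = (ẋ'−ẋ)/dt = (-0.041534266−-0.248099795)/0.034953 = 5.909808
θ̈ = (θ̇'−θ̇)/dt = (-0.215480841−-0.009462085)/0.034953 = -5.894165
sinθ=-0.148838, cosθ=0.988862
F = (M+m)·ẍ + m·l·cosθ·θ̈ − m·l·sinθ·θ̇² = 11.824279 + -1.465614 − -0.000003 = 10.358669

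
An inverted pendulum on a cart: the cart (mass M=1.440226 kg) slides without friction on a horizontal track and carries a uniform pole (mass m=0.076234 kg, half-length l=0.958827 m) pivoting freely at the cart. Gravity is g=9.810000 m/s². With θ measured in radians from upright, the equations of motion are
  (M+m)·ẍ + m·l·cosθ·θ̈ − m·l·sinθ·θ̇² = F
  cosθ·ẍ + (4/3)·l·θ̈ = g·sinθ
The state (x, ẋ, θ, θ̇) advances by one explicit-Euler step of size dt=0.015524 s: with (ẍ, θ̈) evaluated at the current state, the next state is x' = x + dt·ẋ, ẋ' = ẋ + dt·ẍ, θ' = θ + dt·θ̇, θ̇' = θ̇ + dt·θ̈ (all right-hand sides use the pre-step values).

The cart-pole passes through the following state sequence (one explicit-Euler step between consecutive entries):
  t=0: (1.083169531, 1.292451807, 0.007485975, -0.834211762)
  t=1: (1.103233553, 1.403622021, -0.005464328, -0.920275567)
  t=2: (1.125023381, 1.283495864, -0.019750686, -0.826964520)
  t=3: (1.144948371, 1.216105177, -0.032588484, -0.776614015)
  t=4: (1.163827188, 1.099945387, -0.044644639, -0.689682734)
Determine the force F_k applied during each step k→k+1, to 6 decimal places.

F_0 = 10.454045 N
F_1 = -11.294819 N
F_2 = -6.345033 N
F_3 = -10.936517 N

step 0→1:
  ẍ = (ẋ'−ẋ)/dt = (1.403622021−1.292451807)/0.015524 = 7.161184
  θ̈ = (θ̇'−θ̇)/dt = (-0.920275567−-0.834211762)/0.015524 = -5.543919
  sinθ=0.007486, cosθ=0.999972
  F = (M+m)·ẍ + m·l·cosθ·θ̈ − m·l·sinθ·θ̇² = 10.859648 + -0.405223 − 0.000381 = 10.454045
step 1→2:
  ẍ = (ẋ'−ẋ)/dt = (1.283495864−1.403622021)/0.015524 = -7.738093
  θ̈ = (θ̇'−θ̇)/dt = (-0.826964520−-0.920275567)/0.015524 = 6.010761
  sinθ=-0.005464, cosθ=0.999985
  F = (M+m)·ẍ + m·l·cosθ·θ̈ − m·l·sinθ·θ̇² = -11.734509 + 0.439351 − -0.000338 = -11.294819
step 2→3:
  ẍ = (ẋ'−ẋ)/dt = (1.216105177−1.283495864)/0.015524 = -4.341065
  θ̈ = (θ̇'−θ̇)/dt = (-0.776614015−-0.826964520)/0.015524 = 3.243398
  sinθ=-0.019749, cosθ=0.999805
  F = (M+m)·ẍ + m·l·cosθ·θ̈ − m·l·sinθ·θ̇² = -6.583051 + 0.237031 − -0.000987 = -6.345033
step 3→4:
  ẍ = (ẋ'−ẋ)/dt = (1.099945387−1.216105177)/0.015524 = -7.482594
  θ̈ = (θ̇'−θ̇)/dt = (-0.689682734−-0.776614015)/0.015524 = 5.599799
  sinθ=-0.032583, cosθ=0.999469
  F = (M+m)·ẍ + m·l·cosθ·θ̈ − m·l·sinθ·θ̇² = -11.347055 + 0.409101 − -0.001436 = -10.936517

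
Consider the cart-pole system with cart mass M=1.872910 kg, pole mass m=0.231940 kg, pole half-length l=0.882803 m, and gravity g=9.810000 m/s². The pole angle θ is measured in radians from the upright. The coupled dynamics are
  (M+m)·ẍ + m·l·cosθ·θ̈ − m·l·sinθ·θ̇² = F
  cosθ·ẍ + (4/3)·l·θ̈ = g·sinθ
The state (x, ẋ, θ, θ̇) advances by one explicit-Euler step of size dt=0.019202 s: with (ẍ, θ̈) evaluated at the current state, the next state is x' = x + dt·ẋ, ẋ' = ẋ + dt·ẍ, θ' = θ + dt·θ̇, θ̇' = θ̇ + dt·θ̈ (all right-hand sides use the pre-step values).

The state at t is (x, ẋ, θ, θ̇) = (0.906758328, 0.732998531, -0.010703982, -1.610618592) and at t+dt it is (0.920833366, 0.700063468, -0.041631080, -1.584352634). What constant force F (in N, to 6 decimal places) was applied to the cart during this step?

F = -3.324464 N

ẍ = (ẋ'−ẋ)/dt = (0.700063468−0.732998531)/0.019202 = -1.715189
θ̈ = (θ̇'−θ̇)/dt = (-1.584352634−-1.610618592)/0.019202 = 1.367876
sinθ=-0.010704, cosθ=0.999943
F = (M+m)·ẍ + m·l·cosθ·θ̈ − m·l·sinθ·θ̇² = -3.610216 + 0.280067 − -0.005685 = -3.324464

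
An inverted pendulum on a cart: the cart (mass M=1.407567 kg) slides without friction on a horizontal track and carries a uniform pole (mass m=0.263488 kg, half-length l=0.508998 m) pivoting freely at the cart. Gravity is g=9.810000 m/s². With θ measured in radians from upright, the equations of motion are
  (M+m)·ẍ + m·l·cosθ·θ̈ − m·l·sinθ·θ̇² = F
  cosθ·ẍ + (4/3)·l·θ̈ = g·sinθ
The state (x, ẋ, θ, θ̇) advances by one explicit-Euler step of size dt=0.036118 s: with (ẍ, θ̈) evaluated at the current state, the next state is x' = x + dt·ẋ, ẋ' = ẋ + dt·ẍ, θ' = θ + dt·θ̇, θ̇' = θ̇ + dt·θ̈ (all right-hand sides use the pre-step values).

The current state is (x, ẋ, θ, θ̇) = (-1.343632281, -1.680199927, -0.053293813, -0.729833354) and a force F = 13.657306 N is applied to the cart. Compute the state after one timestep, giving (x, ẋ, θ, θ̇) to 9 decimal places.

(-1.404317742, -1.343115985, -0.079653934, -1.253626210)

sinθ=-0.053268589, cosθ=0.998580221
temp = (F + m·l·θ̇²·sinθ)/(M+m) = (13.657306 + -0.003805358)/1.671055 = 8.170587229
θ̈ = (g·sinθ − cosθ·temp)/(l·(4/3 − m·cos²θ/(M+m))) = -14.502266356
ẍ = temp − m·l·θ̈·cosθ/(M+m) = 9.332851827
Euler: x'=-1.343632281+0.036118·-1.680199927=-1.404317742, ẋ'=-1.680199927+0.036118·9.332851827=-1.343115985
       θ'=-0.053293813+0.036118·-0.729833354=-0.079653934, θ̇'=-0.729833354+0.036118·-14.502266356=-1.253626210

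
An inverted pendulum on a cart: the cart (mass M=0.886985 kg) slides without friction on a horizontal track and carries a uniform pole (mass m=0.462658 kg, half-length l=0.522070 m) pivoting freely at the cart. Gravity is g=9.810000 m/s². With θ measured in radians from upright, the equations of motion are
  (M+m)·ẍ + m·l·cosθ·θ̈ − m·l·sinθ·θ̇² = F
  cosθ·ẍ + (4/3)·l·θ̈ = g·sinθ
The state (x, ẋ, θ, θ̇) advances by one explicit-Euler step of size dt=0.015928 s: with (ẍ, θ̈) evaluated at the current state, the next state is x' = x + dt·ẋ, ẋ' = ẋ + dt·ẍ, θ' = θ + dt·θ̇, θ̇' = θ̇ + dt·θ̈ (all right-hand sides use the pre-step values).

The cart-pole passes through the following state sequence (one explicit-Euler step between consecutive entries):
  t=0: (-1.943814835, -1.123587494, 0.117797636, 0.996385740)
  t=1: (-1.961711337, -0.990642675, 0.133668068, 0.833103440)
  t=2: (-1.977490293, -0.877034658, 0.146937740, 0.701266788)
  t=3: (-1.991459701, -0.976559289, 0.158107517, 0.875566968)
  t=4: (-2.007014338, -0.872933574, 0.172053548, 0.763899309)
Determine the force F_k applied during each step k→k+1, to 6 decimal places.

step 0→1:
  ẍ = (ẋ'−ẋ)/dt = (-0.990642675−-1.123587494)/0.015928 = 8.346611
  θ̈ = (θ̇'−θ̇)/dt = (0.833103440−0.996385740)/0.015928 = -10.251274
  sinθ=0.117525, cosθ=0.993070
  F = (M+m)·ẍ + m·l·cosθ·θ̈ − m·l·sinθ·θ̇² = 11.264945 + -2.458932 − 0.028182 = 8.777831
step 1→2:
  ẍ = (ẋ'−ẋ)/dt = (-0.877034658−-0.990642675)/0.015928 = 7.132598
  θ̈ = (θ̇'−θ̇)/dt = (0.701266788−0.833103440)/0.015928 = -8.277037
  sinθ=0.133270, cosθ=0.991080
  F = (M+m)·ẍ + m·l·cosθ·θ̈ − m·l·sinθ·θ̇² = 9.626461 + -1.981401 − 0.022342 = 7.622718
step 2→3:
  ẍ = (ẋ'−ẋ)/dt = (-0.976559289−-0.877034658)/0.015928 = -6.248407
  θ̈ = (θ̇'−θ̇)/dt = (0.875566968−0.701266788)/0.015928 = 10.943005
  sinθ=0.146410, cosθ=0.989224
  F = (M+m)·ẍ + m·l·cosθ·θ̈ − m·l·sinθ·θ̇² = -8.433119 + 2.614689 − 0.017391 = -5.835821
step 3→4:
  ẍ = (ẋ'−ẋ)/dt = (-0.872933574−-0.976559289)/0.015928 = 6.505884
  θ̈ = (θ̇'−θ̇)/dt = (0.763899309−0.875566968)/0.015928 = -7.010777
  sinθ=0.157450, cosθ=0.987527
  F = (M+m)·ẍ + m·l·cosθ·θ̈ − m·l·sinθ·θ̇² = 8.780620 + -1.672261 − 0.029155 = 7.079205

F_0 = 8.777831 N
F_1 = 7.622718 N
F_2 = -5.835821 N
F_3 = 7.079205 N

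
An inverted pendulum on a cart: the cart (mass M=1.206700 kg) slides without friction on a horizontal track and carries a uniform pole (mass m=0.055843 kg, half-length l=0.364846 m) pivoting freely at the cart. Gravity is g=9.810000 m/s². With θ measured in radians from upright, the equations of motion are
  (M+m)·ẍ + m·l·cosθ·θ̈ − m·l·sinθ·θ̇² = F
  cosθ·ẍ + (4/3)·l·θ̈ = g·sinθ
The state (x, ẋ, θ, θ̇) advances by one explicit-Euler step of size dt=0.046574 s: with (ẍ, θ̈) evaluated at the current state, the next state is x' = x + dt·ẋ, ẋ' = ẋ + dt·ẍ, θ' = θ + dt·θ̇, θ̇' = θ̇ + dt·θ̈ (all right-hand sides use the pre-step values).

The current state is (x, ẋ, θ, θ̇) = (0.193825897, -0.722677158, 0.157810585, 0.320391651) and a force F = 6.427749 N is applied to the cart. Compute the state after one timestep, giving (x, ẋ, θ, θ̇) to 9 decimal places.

sinθ=0.157156376, cosθ=0.987573731
temp = (F + m·l·θ̇²·sinθ)/(M+m) = (6.427749 + 0.000328680)/1.262543 = 5.091373268
θ̈ = (g·sinθ − cosθ·temp)/(l·(4/3 − m·cos²θ/(M+m))) = -7.406491266
ẍ = temp − m·l·θ̈·cosθ/(M+m) = 5.209409190
Euler: x'=0.193825897+0.046574·-0.722677158=0.160167931, ẋ'=-0.722677158+0.046574·5.209409190=-0.480054134
       θ'=0.157810585+0.046574·0.320391651=0.172732506, θ̇'=0.320391651+0.046574·-7.406491266=-0.024558273

(0.160167931, -0.480054134, 0.172732506, -0.024558273)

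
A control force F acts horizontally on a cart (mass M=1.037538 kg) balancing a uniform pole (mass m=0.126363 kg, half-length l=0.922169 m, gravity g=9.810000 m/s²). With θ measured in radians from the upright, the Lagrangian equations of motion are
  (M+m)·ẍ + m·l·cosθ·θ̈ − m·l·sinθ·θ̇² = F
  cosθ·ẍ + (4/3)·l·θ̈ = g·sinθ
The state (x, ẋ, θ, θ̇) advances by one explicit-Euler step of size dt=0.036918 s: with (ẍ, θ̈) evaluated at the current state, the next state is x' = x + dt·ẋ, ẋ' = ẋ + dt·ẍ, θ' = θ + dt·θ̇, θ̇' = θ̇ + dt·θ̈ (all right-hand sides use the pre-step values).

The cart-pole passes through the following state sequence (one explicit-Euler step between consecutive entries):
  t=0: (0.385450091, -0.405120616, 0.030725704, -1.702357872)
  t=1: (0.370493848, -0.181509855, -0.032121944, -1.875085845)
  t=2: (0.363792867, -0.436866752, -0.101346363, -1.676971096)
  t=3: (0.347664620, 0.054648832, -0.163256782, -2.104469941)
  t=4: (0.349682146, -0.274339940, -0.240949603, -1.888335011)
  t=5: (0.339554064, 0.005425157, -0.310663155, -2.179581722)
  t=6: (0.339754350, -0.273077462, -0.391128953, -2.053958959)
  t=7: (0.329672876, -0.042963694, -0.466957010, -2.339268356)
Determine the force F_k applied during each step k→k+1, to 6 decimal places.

step 0→1:
  ẍ = (ẋ'−ẋ)/dt = (-0.181509855−-0.405120616)/0.036918 = 6.056958
  θ̈ = (θ̇'−θ̇)/dt = (-1.875085845−-1.702357872)/0.036918 = -4.678693
  sinθ=0.030721, cosθ=0.999528
  F = (M+m)·ẍ + m·l·cosθ·θ̈ − m·l·sinθ·θ̇² = 7.049699 + -0.544942 − 0.010374 = 6.494383
step 1→2:
  ẍ = (ẋ'−ẋ)/dt = (-0.436866752−-0.181509855)/0.036918 = -6.916867
  θ̈ = (θ̇'−θ̇)/dt = (-1.676971096−-1.875085845)/0.036918 = 5.366346
  sinθ=-0.032116, cosθ=0.999484
  F = (M+m)·ẍ + m·l·cosθ·θ̈ − m·l·sinθ·θ̇² = -8.050548 + 0.625007 − -0.013158 = -7.412383
step 2→3:
  ẍ = (ẋ'−ẋ)/dt = (0.054648832−-0.436866752)/0.036918 = 13.313711
  θ̈ = (θ̇'−θ̇)/dt = (-2.104469941−-1.676971096)/0.036918 = -11.579686
  sinθ=-0.101173, cosθ=0.994869
  F = (M+m)·ẍ + m·l·cosθ·θ̈ − m·l·sinθ·θ̇² = 15.495842 + -1.342434 − -0.033155 = 14.186562
step 3→4:
  ẍ = (ẋ'−ẋ)/dt = (-0.274339940−0.054648832)/0.036918 = -8.911338
  θ̈ = (θ̇'−θ̇)/dt = (-1.888335011−-2.104469941)/0.036918 = 5.854459
  sinθ=-0.162533, cosθ=0.986703
  F = (M+m)·ẍ + m·l·cosθ·θ̈ − m·l·sinθ·θ̇² = -10.371915 + 0.673137 − -0.083880 = -9.614898
step 4→5:
  ẍ = (ẋ'−ẋ)/dt = (0.005425157−-0.274339940)/0.036918 = 7.578013
  θ̈ = (θ̇'−θ̇)/dt = (-2.179581722−-1.888335011)/0.036918 = -7.889017
  sinθ=-0.238625, cosθ=0.971112
  F = (M+m)·ẍ + m·l·cosθ·θ̈ − m·l·sinθ·θ̇² = 8.820057 + -0.892735 − -0.099153 = 8.026475
step 5→6:
  ẍ = (ẋ'−ẋ)/dt = (-0.273077462−0.005425157)/0.036918 = -7.543817
  θ̈ = (θ̇'−θ̇)/dt = (-2.053958959−-2.179581722)/0.036918 = 3.402751
  sinθ=-0.305690, cosθ=0.952131
  F = (M+m)·ẍ + m·l·cosθ·θ̈ − m·l·sinθ·θ̇² = -8.780256 + 0.377535 − -0.169223 = -8.233498
step 6→7:
  ẍ = (ẋ'−ẋ)/dt = (-0.042963694−-0.273077462)/0.036918 = 6.233105
  θ̈ = (θ̇'−θ̇)/dt = (-2.339268356−-2.053958959)/0.036918 = -7.728192
  sinθ=-0.381232, cosθ=0.924479
  F = (M+m)·ẍ + m·l·cosθ·θ̈ − m·l·sinθ·θ̇² = 7.254717 + -0.832541 − -0.187415 = 6.609591

F_0 = 6.494383 N
F_1 = -7.412383 N
F_2 = 14.186562 N
F_3 = -9.614898 N
F_4 = 8.026475 N
F_5 = -8.233498 N
F_6 = 6.609591 N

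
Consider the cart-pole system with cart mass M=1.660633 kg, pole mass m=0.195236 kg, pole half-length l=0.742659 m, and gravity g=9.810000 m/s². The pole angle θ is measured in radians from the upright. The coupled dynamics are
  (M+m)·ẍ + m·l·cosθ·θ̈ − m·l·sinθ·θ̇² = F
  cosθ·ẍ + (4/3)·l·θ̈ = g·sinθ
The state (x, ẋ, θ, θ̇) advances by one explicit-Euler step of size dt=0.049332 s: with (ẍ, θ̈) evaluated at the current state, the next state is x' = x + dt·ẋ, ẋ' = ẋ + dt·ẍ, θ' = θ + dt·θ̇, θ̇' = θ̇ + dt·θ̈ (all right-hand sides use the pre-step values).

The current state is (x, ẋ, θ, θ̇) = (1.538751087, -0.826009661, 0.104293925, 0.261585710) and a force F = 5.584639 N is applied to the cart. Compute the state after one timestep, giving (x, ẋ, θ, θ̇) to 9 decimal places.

sinθ=0.104104956, cosθ=0.994566317
temp = (F + m·l·θ̇²·sinθ)/(M+m) = (5.584639 + 0.001032877)/1.855869 = 3.009733918
θ̈ = (g·sinθ − cosθ·temp)/(l·(4/3 − m·cos²θ/(M+m))) = -2.160195153
ẍ = temp − m·l·θ̈·cosθ/(M+m) = 3.177586786
Euler: x'=1.538751087+0.049332·-0.826009661=1.498002378, ẋ'=-0.826009661+0.049332·3.177586786=-0.669252950
       θ'=0.104293925+0.049332·0.261585710=0.117198471, θ̇'=0.261585710+0.049332·-2.160195153=0.155018963

(1.498002378, -0.669252950, 0.117198471, 0.155018963)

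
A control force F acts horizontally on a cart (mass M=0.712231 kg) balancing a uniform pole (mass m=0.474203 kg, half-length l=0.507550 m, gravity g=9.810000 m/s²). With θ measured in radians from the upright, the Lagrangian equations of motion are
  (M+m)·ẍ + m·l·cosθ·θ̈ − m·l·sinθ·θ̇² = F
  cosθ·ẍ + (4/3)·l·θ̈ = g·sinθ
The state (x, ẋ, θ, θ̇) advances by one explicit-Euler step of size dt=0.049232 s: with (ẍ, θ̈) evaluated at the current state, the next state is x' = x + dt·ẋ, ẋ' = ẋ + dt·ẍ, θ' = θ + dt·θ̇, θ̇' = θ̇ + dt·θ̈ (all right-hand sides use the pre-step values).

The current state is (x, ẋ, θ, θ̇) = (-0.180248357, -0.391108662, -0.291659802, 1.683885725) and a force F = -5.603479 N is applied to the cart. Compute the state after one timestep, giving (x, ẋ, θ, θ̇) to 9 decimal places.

sinθ=-0.287542326, cosθ=0.957767932
temp = (F + m·l·θ̇²·sinθ)/(M+m) = (-5.603479 + -0.196232140)/1.186434 = -4.888355476
θ̈ = (g·sinθ − cosθ·temp)/(l·(4/3 − m·cos²θ/(M+m))) = 3.793214027
ẍ = temp − m·l·θ̈·cosθ/(M+m) = -5.625354962
Euler: x'=-0.180248357+0.049232·-0.391108662=-0.199503419, ẋ'=-0.391108662+0.049232·-5.625354962=-0.668056137
       θ'=-0.291659802+0.049232·1.683885725=-0.208758740, θ̇'=1.683885725+0.049232·3.793214027=1.870633238

(-0.199503419, -0.668056137, -0.208758740, 1.870633238)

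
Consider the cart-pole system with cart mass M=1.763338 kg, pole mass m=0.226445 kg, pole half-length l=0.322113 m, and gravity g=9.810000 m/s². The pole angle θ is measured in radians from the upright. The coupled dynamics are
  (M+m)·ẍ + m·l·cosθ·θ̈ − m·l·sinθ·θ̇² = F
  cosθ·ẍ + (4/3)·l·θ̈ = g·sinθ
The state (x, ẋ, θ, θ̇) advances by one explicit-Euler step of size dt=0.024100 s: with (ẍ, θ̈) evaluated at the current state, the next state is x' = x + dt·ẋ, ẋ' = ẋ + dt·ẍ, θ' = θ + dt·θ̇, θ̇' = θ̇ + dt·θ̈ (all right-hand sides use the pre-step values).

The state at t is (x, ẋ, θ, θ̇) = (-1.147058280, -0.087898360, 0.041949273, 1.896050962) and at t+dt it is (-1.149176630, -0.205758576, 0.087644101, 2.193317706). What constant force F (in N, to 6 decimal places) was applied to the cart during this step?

F = -8.843048 N

ẍ = (ẋ'−ẋ)/dt = (-0.205758576−-0.087898360)/0.024100 = -4.890465
θ̈ = (θ̇'−θ̇)/dt = (2.193317706−1.896050962)/0.024100 = 12.334720
sinθ=0.041937, cosθ=0.999120
F = (M+m)·ẍ + m·l·cosθ·θ̈ − m·l·sinθ·θ̇² = -9.730965 + 0.898914 − 0.010997 = -8.843048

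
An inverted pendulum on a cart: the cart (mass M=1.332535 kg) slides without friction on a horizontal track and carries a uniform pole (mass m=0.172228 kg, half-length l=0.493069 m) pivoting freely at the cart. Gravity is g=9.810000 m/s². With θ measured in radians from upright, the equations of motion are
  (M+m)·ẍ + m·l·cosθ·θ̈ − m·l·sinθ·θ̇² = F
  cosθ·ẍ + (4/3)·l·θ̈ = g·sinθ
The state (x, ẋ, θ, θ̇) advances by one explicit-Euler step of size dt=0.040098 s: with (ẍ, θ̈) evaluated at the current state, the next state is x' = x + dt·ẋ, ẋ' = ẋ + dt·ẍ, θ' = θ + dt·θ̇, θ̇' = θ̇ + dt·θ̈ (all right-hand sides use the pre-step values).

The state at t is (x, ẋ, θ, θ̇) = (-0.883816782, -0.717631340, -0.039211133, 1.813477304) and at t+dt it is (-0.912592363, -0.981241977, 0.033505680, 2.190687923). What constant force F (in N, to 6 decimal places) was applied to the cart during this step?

F = -9.083354 N

ẍ = (ẋ'−ẋ)/dt = (-0.981241977−-0.717631340)/0.040098 = -6.574159
θ̈ = (θ̇'−θ̇)/dt = (2.190687923−1.813477304)/0.040098 = 9.407218
sinθ=-0.039201, cosθ=0.999231
F = (M+m)·ẍ + m·l·cosθ·θ̈ − m·l·sinθ·θ̇² = -9.892552 + 0.798250 − -0.010948 = -9.083354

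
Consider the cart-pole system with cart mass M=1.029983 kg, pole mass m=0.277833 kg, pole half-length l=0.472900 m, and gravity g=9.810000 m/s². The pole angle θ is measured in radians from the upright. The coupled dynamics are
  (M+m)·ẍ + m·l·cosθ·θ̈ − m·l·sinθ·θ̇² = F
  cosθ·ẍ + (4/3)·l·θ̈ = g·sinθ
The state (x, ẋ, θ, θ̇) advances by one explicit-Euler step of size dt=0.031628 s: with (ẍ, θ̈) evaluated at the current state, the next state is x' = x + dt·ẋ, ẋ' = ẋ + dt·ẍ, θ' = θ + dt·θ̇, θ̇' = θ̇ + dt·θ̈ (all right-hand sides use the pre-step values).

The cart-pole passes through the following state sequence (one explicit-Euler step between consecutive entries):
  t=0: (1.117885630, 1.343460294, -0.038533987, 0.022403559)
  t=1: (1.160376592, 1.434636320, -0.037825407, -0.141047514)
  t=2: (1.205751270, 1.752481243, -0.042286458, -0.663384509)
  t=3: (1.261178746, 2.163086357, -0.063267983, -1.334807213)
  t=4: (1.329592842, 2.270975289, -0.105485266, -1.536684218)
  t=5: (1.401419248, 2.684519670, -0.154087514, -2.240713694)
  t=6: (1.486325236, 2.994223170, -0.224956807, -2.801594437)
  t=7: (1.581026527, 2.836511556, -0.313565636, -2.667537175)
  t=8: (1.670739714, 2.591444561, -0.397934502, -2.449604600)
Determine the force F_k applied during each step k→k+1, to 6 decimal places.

F_0 = 3.091631 N
F_1 = 10.974658 N
F_2 = 14.194250 N
F_3 = 3.639054 N
F_4 = 14.224321 N
F_5 = 10.605094 N
F_6 = -5.748470 N
F_7 = -8.983949 N

step 0→1:
  ẍ = (ẋ'−ẋ)/dt = (1.434636320−1.343460294)/0.031628 = 2.882763
  θ̈ = (θ̇'−θ̇)/dt = (-0.141047514−0.022403559)/0.031628 = -5.167923
  sinθ=-0.038524, cosθ=0.999258
  F = (M+m)·ẍ + m·l·cosθ·θ̈ − m·l·sinθ·θ̇² = 3.770123 + -0.678495 − -0.000003 = 3.091631
step 1→2:
  ẍ = (ẋ'−ẋ)/dt = (1.752481243−1.434636320)/0.031628 = 10.049479
  θ̈ = (θ̇'−θ̇)/dt = (-0.663384509−-0.141047514)/0.031628 = -16.515018
  sinθ=-0.037816, cosθ=0.999285
  F = (M+m)·ẍ + m·l·cosθ·θ̈ − m·l·sinθ·θ̇² = 13.142869 + -2.168310 − -0.000099 = 10.974658
step 2→3:
  ẍ = (ẋ'−ẋ)/dt = (2.163086357−1.752481243)/0.031628 = 12.982329
  θ̈ = (θ̇'−θ̇)/dt = (-1.334807213−-0.663384509)/0.031628 = -21.228744
  sinθ=-0.042274, cosθ=0.999106
  F = (M+m)·ẍ + m·l·cosθ·θ̈ − m·l·sinθ·θ̇² = 16.978498 + -2.786692 − -0.002444 = 14.194250
step 3→4:
  ẍ = (ẋ'−ẋ)/dt = (2.270975289−2.163086357)/0.031628 = 3.411184
  θ̈ = (θ̇'−θ̇)/dt = (-1.536684218−-1.334807213)/0.031628 = -6.382857
  sinθ=-0.063226, cosθ=0.997999
  F = (M+m)·ẍ + m·l·cosθ·θ̈ − m·l·sinθ·θ̇² = 4.461201 + -0.836948 − -0.014801 = 3.639054
step 4→5:
  ẍ = (ẋ'−ẋ)/dt = (2.684519670−2.270975289)/0.031628 = 13.075262
  θ̈ = (θ̇'−θ̇)/dt = (-2.240713694−-1.536684218)/0.031628 = -22.259690
  sinθ=-0.105290, cosθ=0.994442
  F = (M+m)·ẍ + m·l·cosθ·θ̈ − m·l·sinθ·θ̇² = 17.100037 + -2.908383 − -0.032667 = 14.224321
step 5→6:
  ẍ = (ẋ'−ẋ)/dt = (2.994223170−2.684519670)/0.031628 = 9.792067
  θ̈ = (θ̇'−θ̇)/dt = (-2.801594437−-2.240713694)/0.031628 = -17.733677
  sinθ=-0.153478, cosθ=0.988152
  F = (M+m)·ẍ + m·l·cosθ·θ̈ − m·l·sinθ·θ̇² = 12.806222 + -2.302373 − -0.101245 = 10.605094
step 6→7:
  ẍ = (ẋ'−ẋ)/dt = (2.836511556−2.994223170)/0.031628 = -4.986455
  θ̈ = (θ̇'−θ̇)/dt = (-2.667537175−-2.801594437)/0.031628 = 4.238563
  sinθ=-0.223064, cosθ=0.974804
  F = (M+m)·ẍ + m·l·cosθ·θ̈ − m·l·sinθ·θ̇² = -6.521366 + 0.542861 − -0.230035 = -5.748470
step 7→8:
  ẍ = (ẋ'−ẋ)/dt = (2.591444561−2.836511556)/0.031628 = -7.748419
  θ̈ = (θ̇'−θ̇)/dt = (-2.449604600−-2.667537175)/0.031628 = 6.890495
  sinθ=-0.308452, cosθ=0.951240
  F = (M+m)·ẍ + m·l·cosθ·θ̈ − m·l·sinθ·θ̇² = -10.133506 + 0.861179 − -0.288378 = -8.983949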